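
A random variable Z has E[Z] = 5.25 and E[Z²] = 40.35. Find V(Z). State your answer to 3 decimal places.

12.788

V(Z) = 40.35 − (5.25)² = 12.7875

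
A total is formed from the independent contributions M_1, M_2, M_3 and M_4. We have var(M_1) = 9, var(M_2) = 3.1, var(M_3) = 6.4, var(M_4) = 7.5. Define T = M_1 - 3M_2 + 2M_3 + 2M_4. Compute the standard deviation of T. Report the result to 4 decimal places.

9.6177

By independence, var(T) = (1)²var(M_1) + (-3)²var(M_2) + (2)²var(M_3) + (2)²var(M_4)
= (1)²·9 + (-3)²·3.1 + (2)²·6.4 + (2)²·7.5 = 92.5
SD(T) = √92.5 ≈ 9.6177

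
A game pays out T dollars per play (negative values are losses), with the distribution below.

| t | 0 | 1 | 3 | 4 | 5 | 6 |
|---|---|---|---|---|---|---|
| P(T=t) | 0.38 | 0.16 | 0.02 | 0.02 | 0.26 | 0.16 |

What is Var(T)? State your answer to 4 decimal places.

E[T] = (0)(0.38) + (1)(0.16) + (3)(0.02) + (4)(0.02) + (5)(0.26) + (6)(0.16) = 2.56
E[T²] = (0)²(0.38) + (1)²(0.16) + (3)²(0.02) + (4)²(0.02) + (5)²(0.26) + (6)²(0.16) = 12.92
Var(T) = E[T²] − (E[T])² = 12.92 − (2.56)² = 6.3664

6.3664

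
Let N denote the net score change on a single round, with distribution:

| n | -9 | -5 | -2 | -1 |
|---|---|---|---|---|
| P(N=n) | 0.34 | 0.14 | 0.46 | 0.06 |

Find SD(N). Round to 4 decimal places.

3.2361

E[N] = (-9)(0.34) + (-5)(0.14) + (-2)(0.46) + (-1)(0.06) = -4.74
E[N²] = (-9)²(0.34) + (-5)²(0.14) + (-2)²(0.46) + (-1)²(0.06) = 32.94
var(N) = E[N²] − (E[N])² = 32.94 − (-4.74)² = 10.4724
SD(N) = √10.4724 ≈ 3.2361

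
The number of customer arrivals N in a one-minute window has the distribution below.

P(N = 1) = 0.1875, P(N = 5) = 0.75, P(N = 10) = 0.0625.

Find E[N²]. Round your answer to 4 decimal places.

25.1875

E[N²] = (1)²(0.1875) + (5)²(0.75) + (10)²(0.0625) = 25.1875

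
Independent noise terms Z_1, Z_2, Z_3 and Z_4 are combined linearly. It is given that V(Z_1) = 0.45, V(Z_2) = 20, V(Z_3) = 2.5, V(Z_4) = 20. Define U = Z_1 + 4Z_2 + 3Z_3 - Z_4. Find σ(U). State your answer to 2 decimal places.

19.05

By independence, V(U) = (1)²V(Z_1) + (4)²V(Z_2) + (3)²V(Z_3) + (-1)²V(Z_4)
= (1)²·0.45 + (4)²·20 + (3)²·2.5 + (-1)²·20 = 362.95
σ(U) = √362.95 ≈ 19.05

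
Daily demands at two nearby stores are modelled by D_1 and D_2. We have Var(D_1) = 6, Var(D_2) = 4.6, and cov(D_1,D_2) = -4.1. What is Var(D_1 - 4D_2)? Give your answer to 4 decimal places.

Var(D_1 - 4D_2) = (1)²·Var(D_1) + (-4)²·Var(D_2) + 2·(1)·(-4)·cov(D_1,D_2)
= 1·6 + 16·4.6 + -8·-4.1 = 112.4

112.4000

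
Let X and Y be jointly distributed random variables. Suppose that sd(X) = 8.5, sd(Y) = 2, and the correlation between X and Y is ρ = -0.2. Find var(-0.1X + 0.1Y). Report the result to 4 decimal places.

0.8305

var(X) = (8.5)² = 72.25;  var(Y) = (2)² = 4
Cov(X,Y) = ρ·sd(X)·sd(Y) = -0.2·8.5·2 = -3.4
var(-0.1X + 0.1Y) = (-0.1)²·var(X) + (0.1)²·var(Y) + 2·(-0.1)·(0.1)·Cov(X,Y)
= 0.01·72.25 + 0.01·4 + -0.02·-3.4 = 0.8305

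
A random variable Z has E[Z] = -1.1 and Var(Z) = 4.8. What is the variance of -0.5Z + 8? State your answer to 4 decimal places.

1.2000

Var(-0.5Z + 8) = (-0.5)²·Var(Z) = 0.25·4.8 = 1.2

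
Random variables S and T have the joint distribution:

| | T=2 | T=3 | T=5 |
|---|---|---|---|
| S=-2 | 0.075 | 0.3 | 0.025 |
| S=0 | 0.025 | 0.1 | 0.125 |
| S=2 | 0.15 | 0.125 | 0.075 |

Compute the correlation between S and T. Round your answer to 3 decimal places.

0.038

E[S] = -0.1,  E[T] = 3.2
E[ST] = -0.25
Cov(S,T) = E[ST] − E[S]E[T] = -0.25 − (-0.1)(3.2) = 0.07
Var(S) = 2.99,  Var(T) = 1.11
ρ = 0.07 / √(2.99·1.11) ≈ 0.038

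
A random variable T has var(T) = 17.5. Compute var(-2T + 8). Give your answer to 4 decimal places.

70.0000

var(-2T + 8) = (-2)²·var(T) = 4·17.5 = 70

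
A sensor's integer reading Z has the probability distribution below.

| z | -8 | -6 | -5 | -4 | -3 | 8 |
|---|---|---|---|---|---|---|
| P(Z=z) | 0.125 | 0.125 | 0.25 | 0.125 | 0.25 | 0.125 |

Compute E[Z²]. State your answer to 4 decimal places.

31.0000

E[Z²] = (-8)²(0.125) + (-6)²(0.125) + (-5)²(0.25) + (-4)²(0.125) + (-3)²(0.25) + (8)²(0.125) = 31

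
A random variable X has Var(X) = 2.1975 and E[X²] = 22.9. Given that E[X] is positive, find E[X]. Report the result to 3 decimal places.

4.550

(E[X])² = E[X²] − Var(X) = 22.9 − 2.1975 = 20.7025
E[X] = √20.7025 = 4.55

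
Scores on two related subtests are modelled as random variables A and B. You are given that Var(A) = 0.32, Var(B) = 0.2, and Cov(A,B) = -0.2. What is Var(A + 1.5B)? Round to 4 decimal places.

0.1700

Var(A + 1.5B) = (1)²·Var(A) + (1.5)²·Var(B) + 2·(1)·(1.5)·Cov(A,B)
= 1·0.32 + 2.25·0.2 + 3·-0.2 = 0.17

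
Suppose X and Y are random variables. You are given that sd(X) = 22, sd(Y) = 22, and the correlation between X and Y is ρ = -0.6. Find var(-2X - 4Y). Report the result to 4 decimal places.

5033.6000

var(X) = (22)² = 484;  var(Y) = (22)² = 484
Cov(X,Y) = ρ·sd(X)·sd(Y) = -0.6·22·22 = -290.4
var(-2X - 4Y) = (-2)²·var(X) + (-4)²·var(Y) + 2·(-2)·(-4)·Cov(X,Y)
= 4·484 + 16·484 + 16·-290.4 = 5033.6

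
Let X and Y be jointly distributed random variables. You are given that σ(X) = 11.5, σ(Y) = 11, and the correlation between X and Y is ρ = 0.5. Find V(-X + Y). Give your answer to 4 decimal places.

V(X) = (11.5)² = 132.25;  V(Y) = (11)² = 121
Cov(X,Y) = ρ·σ(X)·σ(Y) = 0.5·11.5·11 = 63.25
V(-X + Y) = (-1)²·V(X) + (1)²·V(Y) + 2·(-1)·(1)·Cov(X,Y)
= 1·132.25 + 1·121 + -2·63.25 = 126.75

126.7500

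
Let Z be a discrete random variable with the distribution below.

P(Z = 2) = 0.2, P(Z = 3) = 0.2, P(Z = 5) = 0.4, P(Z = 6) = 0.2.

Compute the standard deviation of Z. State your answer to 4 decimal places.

E[Z] = (2)(0.2) + (3)(0.2) + (5)(0.4) + (6)(0.2) = 4.2
E[Z²] = (2)²(0.2) + (3)²(0.2) + (5)²(0.4) + (6)²(0.2) = 19.8
var(Z) = E[Z²] − (E[Z])² = 19.8 − (4.2)² = 2.16
SD(Z) = √2.16 ≈ 1.4697

1.4697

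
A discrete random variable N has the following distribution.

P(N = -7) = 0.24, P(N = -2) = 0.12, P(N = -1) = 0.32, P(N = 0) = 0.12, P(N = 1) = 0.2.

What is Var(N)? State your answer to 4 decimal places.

E[N] = (-7)(0.24) + (-2)(0.12) + (-1)(0.32) + (0)(0.12) + (1)(0.2) = -2.04
E[N²] = (-7)²(0.24) + (-2)²(0.12) + (-1)²(0.32) + (0)²(0.12) + (1)²(0.2) = 12.76
Var(N) = E[N²] − (E[N])² = 12.76 − (-2.04)² = 8.5984

8.5984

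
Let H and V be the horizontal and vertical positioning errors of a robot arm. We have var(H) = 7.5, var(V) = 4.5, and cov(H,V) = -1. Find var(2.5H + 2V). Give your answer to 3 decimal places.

var(2.5H + 2V) = (2.5)²·var(H) + (2)²·var(V) + 2·(2.5)·(2)·cov(H,V)
= 6.25·7.5 + 4·4.5 + 10·-1 = 54.875

54.875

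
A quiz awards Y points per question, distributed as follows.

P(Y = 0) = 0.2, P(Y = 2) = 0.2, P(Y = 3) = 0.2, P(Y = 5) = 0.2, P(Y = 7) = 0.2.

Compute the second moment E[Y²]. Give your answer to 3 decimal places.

E[Y²] = (0)²(0.2) + (2)²(0.2) + (3)²(0.2) + (5)²(0.2) + (7)²(0.2) = 17.4

17.400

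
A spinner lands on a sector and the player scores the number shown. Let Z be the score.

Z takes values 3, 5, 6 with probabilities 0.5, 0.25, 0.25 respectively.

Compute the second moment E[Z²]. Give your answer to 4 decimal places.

E[Z²] = (3)²(0.5) + (5)²(0.25) + (6)²(0.25) = 19.75

19.7500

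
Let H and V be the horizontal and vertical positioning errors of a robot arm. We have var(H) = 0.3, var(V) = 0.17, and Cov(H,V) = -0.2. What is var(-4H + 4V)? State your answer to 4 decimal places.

var(-4H + 4V) = (-4)²·var(H) + (4)²·var(V) + 2·(-4)·(4)·Cov(H,V)
= 16·0.3 + 16·0.17 + -32·-0.2 = 13.92

13.9200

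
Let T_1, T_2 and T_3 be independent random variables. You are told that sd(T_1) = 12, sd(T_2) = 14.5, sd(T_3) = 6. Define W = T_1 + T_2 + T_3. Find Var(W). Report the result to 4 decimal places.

390.2500

Var(T_1) = 144, Var(T_2) = 210.25, Var(T_3) = 36
By independence, Var(W) = (1)²Var(T_1) + (1)²Var(T_2) + (1)²Var(T_3)
= (1)²·144 + (1)²·210.25 + (1)²·36 = 390.25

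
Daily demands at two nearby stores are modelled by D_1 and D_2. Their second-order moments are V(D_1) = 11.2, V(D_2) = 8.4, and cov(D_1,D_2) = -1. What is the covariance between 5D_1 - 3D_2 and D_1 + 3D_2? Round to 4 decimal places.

cov(5D_1 - 3D_2, D_1 + 3D_2) = (5)(1)V(D_1) + (-3)(3)V(D_2) + [(5)(3) + (-3)(1)]cov(D_1,D_2)
= 5·11.2 + -9·8.4 + 12·-1 = -31.6

-31.6000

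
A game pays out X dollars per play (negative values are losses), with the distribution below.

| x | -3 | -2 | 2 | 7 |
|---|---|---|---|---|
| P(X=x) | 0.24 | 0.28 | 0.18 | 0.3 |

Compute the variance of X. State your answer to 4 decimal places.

E[X] = (-3)(0.24) + (-2)(0.28) + (2)(0.18) + (7)(0.3) = 1.18
E[X²] = (-3)²(0.24) + (-2)²(0.28) + (2)²(0.18) + (7)²(0.3) = 18.7
Var(X) = E[X²] − (E[X])² = 18.7 − (1.18)² = 17.3076

17.3076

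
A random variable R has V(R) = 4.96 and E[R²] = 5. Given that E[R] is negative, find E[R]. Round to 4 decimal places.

(E[R])² = E[R²] − V(R) = 5 − 4.96 = 0.04
E[R] = −√0.04 = -0.2

-0.2000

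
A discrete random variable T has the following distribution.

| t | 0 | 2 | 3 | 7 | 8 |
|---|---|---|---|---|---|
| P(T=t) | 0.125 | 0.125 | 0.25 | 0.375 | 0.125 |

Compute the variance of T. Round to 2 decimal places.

E[T] = (0)(0.125) + (2)(0.125) + (3)(0.25) + (7)(0.375) + (8)(0.125) = 4.625
E[T²] = (0)²(0.125) + (2)²(0.125) + (3)²(0.25) + (7)²(0.375) + (8)²(0.125) = 29.125
var(T) = E[T²] − (E[T])² = 29.125 − (4.625)² = 7.734375

7.73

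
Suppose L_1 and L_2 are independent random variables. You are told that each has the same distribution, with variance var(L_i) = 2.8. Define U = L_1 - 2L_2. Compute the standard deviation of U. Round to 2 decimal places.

By independence, var(U) = (1)²var(L_1) + (-2)²var(L_2)
= (1)²·2.8 + (-2)²·2.8 = 14
σ(U) = √14 ≈ 3.74

3.74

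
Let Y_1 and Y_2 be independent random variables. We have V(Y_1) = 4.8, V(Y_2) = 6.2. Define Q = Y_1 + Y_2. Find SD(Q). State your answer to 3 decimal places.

By independence, V(Q) = (1)²V(Y_1) + (1)²V(Y_2)
= (1)²·4.8 + (1)²·6.2 = 11
SD(Q) = √11 ≈ 3.317

3.317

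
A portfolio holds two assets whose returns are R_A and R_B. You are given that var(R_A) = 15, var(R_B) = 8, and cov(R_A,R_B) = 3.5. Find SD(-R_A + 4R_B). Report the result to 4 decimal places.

var(-R_A + 4R_B) = (-1)²·var(R_A) + (4)²·var(R_B) + 2·(-1)·(4)·cov(R_A,R_B)
= 1·15 + 16·8 + -8·3.5 = 115
SD(-R_A + 4R_B) = √115 ≈ 10.7238

10.7238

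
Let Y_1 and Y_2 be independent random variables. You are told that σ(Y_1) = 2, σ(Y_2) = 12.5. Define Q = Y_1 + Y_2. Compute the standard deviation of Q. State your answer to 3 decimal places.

12.659

var(Y_1) = 4, var(Y_2) = 156.25
By independence, var(Q) = (1)²var(Y_1) + (1)²var(Y_2)
= (1)²·4 + (1)²·156.25 = 160.25
σ(Q) = √160.25 ≈ 12.659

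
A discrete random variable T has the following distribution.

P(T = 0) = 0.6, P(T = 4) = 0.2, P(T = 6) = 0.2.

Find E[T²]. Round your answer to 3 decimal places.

10.400

E[T²] = (0)²(0.6) + (4)²(0.2) + (6)²(0.2) = 10.4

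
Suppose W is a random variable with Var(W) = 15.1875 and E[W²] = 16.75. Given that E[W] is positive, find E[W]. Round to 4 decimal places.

(E[W])² = E[W²] − Var(W) = 16.75 − 15.1875 = 1.5625
E[W] = √1.5625 = 1.25

1.2500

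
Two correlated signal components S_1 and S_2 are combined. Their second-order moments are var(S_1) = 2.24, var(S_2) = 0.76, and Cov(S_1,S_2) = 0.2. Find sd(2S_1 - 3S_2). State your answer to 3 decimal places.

3.661

var(2S_1 - 3S_2) = (2)²·var(S_1) + (-3)²·var(S_2) + 2·(2)·(-3)·Cov(S_1,S_2)
= 4·2.24 + 9·0.76 + -12·0.2 = 13.4
sd(2S_1 - 3S_2) = √13.4 ≈ 3.661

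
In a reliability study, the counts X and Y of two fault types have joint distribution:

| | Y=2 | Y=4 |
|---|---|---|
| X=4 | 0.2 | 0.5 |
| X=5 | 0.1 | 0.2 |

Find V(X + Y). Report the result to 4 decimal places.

E[X] = 4.3,  E[Y] = 3.4,  E[XY] = 14.6
V(X) = 18.7 − (4.3)² = 0.21;  V(Y) = 12.4 − (3.4)² = 0.84
cov(X,Y) = 14.6 − (4.3)(3.4) = -0.02
V(X + Y) = (1)²·0.21 + (1)²·0.84 + 2·(1)·(1)·-0.02 = 1.01

1.0100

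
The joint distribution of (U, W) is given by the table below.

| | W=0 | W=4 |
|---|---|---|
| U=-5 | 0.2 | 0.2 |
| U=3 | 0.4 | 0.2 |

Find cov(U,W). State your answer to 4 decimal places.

E[U] = -0.2,  E[W] = 1.6
E[UW] = -1.6
cov(U,W) = E[UW] − E[U]E[W] = -1.6 − (-0.2)(1.6) = -1.28

-1.2800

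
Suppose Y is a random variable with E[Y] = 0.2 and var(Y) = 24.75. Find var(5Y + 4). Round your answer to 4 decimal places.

var(5Y + 4) = (5)²·var(Y) = 25·24.75 = 618.75

618.7500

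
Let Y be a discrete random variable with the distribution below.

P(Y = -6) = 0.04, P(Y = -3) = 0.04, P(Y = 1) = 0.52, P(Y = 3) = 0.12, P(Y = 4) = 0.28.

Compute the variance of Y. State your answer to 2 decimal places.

5.19

E[Y] = (-6)(0.04) + (-3)(0.04) + (1)(0.52) + (3)(0.12) + (4)(0.28) = 1.64
E[Y²] = (-6)²(0.04) + (-3)²(0.04) + (1)²(0.52) + (3)²(0.12) + (4)²(0.28) = 7.88
V(Y) = E[Y²] − (E[Y])² = 7.88 − (1.64)² = 5.1904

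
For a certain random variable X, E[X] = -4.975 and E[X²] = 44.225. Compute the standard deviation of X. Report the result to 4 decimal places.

4.4130

Var(X) = 44.225 − (-4.975)² = 19.474375
SD(X) = √19.474375 ≈ 4.4130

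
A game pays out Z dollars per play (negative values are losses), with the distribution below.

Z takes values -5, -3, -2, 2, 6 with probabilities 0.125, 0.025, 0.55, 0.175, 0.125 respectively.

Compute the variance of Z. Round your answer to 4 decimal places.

10.2600

E[Z] = (-5)(0.125) + (-3)(0.025) + (-2)(0.55) + (2)(0.175) + (6)(0.125) = -0.7
E[Z²] = (-5)²(0.125) + (-3)²(0.025) + (-2)²(0.55) + (2)²(0.175) + (6)²(0.125) = 10.75
V(Z) = E[Z²] − (E[Z])² = 10.75 − (-0.7)² = 10.26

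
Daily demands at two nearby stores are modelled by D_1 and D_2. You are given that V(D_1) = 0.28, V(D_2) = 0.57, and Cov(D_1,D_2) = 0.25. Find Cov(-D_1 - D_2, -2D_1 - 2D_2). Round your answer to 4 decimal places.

Cov(-D_1 - D_2, -2D_1 - 2D_2) = (-1)(-2)V(D_1) + (-1)(-2)V(D_2) + [(-1)(-2) + (-1)(-2)]Cov(D_1,D_2)
= 2·0.28 + 2·0.57 + 4·0.25 = 2.7

2.7000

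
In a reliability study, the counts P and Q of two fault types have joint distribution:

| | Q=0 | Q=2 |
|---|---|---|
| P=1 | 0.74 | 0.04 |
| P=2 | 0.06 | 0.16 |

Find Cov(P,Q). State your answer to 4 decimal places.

E[P] = 1.22,  E[Q] = 0.4
E[PQ] = 0.72
Cov(P,Q) = E[PQ] − E[P]E[Q] = 0.72 − (1.22)(0.4) = 0.232

0.2320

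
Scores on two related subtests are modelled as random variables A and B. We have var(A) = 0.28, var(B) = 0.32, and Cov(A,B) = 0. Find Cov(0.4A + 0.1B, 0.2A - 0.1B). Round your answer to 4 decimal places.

0.0192

Cov(0.4A + 0.1B, 0.2A - 0.1B) = (0.4)(0.2)var(A) + (0.1)(-0.1)var(B) + [(0.4)(-0.1) + (0.1)(0.2)]Cov(A,B)
= 0.08·0.28 + -0.01·0.32 + -0.02·0 = 0.0192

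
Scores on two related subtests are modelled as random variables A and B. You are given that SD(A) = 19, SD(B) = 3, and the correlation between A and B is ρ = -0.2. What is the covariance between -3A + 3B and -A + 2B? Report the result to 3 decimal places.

V(A) = (19)² = 361;  V(B) = (3)² = 9
Cov(A,B) = ρ·SD(A)·SD(B) = -0.2·19·3 = -11.4
Cov(-3A + 3B, -A + 2B) = (-3)(-1)V(A) + (3)(2)V(B) + [(-3)(2) + (3)(-1)]Cov(A,B)
= 3·361 + 6·9 + -9·-11.4 = 1239.6

1239.600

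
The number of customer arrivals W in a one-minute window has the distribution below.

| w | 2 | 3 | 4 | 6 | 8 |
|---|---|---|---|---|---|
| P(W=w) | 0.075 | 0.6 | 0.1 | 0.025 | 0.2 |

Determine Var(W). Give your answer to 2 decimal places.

E[W] = (2)(0.075) + (3)(0.6) + (4)(0.1) + (6)(0.025) + (8)(0.2) = 4.1
E[W²] = (2)²(0.075) + (3)²(0.6) + (4)²(0.1) + (6)²(0.025) + (8)²(0.2) = 21
Var(W) = E[W²] − (E[W])² = 21 − (4.1)² = 4.19

4.19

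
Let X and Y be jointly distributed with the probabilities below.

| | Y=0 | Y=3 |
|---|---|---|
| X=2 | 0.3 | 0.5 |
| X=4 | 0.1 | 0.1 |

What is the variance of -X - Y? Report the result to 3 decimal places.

2.560

E[X] = 2.4,  E[Y] = 1.8,  E[XY] = 4.2
Var(X) = 6.4 − (2.4)² = 0.64;  Var(Y) = 5.4 − (1.8)² = 2.16
Cov(X,Y) = 4.2 − (2.4)(1.8) = -0.12
Var(-X - Y) = (-1)²·0.64 + (-1)²·2.16 + 2·(-1)·(-1)·-0.12 = 2.56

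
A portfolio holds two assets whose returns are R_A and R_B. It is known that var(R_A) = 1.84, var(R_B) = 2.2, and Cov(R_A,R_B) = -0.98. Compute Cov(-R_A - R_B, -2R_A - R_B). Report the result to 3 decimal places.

Cov(-R_A - R_B, -2R_A - R_B) = (-1)(-2)var(R_A) + (-1)(-1)var(R_B) + [(-1)(-1) + (-1)(-2)]Cov(R_A,R_B)
= 2·1.84 + 1·2.2 + 3·-0.98 = 2.94

2.940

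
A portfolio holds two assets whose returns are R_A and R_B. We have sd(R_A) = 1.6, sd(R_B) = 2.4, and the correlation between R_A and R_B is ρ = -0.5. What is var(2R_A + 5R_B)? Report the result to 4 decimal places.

115.8400

var(R_A) = (1.6)² = 2.56;  var(R_B) = (2.4)² = 5.76
Cov(R_A,R_B) = ρ·sd(R_A)·sd(R_B) = -0.5·1.6·2.4 = -1.92
var(2R_A + 5R_B) = (2)²·var(R_A) + (5)²·var(R_B) + 2·(2)·(5)·Cov(R_A,R_B)
= 4·2.56 + 25·5.76 + 20·-1.92 = 115.84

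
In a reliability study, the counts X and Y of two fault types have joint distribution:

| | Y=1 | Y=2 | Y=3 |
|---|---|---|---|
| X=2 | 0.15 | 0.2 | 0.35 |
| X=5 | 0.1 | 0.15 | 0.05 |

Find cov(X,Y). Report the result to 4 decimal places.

E[X] = 2.9,  E[Y] = 2.15
E[XY] = 5.95
cov(X,Y) = E[XY] − E[X]E[Y] = 5.95 − (2.9)(2.15) = -0.285

-0.2850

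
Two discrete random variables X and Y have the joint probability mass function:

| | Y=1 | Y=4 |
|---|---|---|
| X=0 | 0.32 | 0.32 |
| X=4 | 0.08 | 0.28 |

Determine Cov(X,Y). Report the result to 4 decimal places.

E[X] = 1.44,  E[Y] = 2.8
E[XY] = 4.8
Cov(X,Y) = E[XY] − E[X]E[Y] = 4.8 − (1.44)(2.8) = 0.768

0.7680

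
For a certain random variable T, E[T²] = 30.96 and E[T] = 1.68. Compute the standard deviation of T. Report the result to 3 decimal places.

5.304

var(T) = 30.96 − (1.68)² = 28.1376
SD(T) = √28.1376 ≈ 5.304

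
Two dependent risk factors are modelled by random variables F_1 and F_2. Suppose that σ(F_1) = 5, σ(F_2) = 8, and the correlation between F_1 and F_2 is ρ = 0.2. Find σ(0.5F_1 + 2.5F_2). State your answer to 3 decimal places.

V(F_1) = (5)² = 25;  V(F_2) = (8)² = 64
Cov(F_1,F_2) = ρ·σ(F_1)·σ(F_2) = 0.2·5·8 = 8
V(0.5F_1 + 2.5F_2) = (0.5)²·V(F_1) + (2.5)²·V(F_2) + 2·(0.5)·(2.5)·Cov(F_1,F_2)
= 0.25·25 + 6.25·64 + 2.5·8 = 426.25
σ(0.5F_1 + 2.5F_2) = √426.25 ≈ 20.646

20.646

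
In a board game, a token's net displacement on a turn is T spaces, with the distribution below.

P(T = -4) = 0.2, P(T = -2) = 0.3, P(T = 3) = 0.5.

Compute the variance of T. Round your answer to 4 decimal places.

E[T] = (-4)(0.2) + (-2)(0.3) + (3)(0.5) = 0.1
E[T²] = (-4)²(0.2) + (-2)²(0.3) + (3)²(0.5) = 8.9
Var(T) = E[T²] − (E[T])² = 8.9 − (0.1)² = 8.89

8.8900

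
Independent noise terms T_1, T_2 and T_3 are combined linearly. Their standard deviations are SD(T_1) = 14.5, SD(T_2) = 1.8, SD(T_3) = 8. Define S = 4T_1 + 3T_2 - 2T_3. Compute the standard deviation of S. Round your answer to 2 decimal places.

60.41

var(T_1) = 210.25, var(T_2) = 3.24, var(T_3) = 64
By independence, var(S) = (4)²var(T_1) + (3)²var(T_2) + (-2)²var(T_3)
= (4)²·210.25 + (3)²·3.24 + (-2)²·64 = 3649.16
SD(S) = √3649.16 ≈ 60.41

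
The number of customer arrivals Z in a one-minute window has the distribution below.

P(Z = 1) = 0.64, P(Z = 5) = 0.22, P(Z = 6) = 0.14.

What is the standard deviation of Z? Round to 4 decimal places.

2.1269

E[Z] = (1)(0.64) + (5)(0.22) + (6)(0.14) = 2.58
E[Z²] = (1)²(0.64) + (5)²(0.22) + (6)²(0.14) = 11.18
Var(Z) = E[Z²] − (E[Z])² = 11.18 − (2.58)² = 4.5236
SD(Z) = √4.5236 ≈ 2.1269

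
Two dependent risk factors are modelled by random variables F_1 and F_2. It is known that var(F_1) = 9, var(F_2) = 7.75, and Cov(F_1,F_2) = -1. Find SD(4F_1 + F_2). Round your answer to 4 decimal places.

11.9896

var(4F_1 + F_2) = (4)²·var(F_1) + (1)²·var(F_2) + 2·(4)·(1)·Cov(F_1,F_2)
= 16·9 + 1·7.75 + 8·-1 = 143.75
SD(4F_1 + F_2) = √143.75 ≈ 11.9896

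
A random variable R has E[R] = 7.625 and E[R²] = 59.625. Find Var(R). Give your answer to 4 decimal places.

Var(R) = 59.625 − (7.625)² = 1.484375

1.4844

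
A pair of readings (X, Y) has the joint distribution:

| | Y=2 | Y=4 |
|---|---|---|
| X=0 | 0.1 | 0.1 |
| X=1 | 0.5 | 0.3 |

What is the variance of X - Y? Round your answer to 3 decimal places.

1.200

E[X] = 0.8,  E[Y] = 2.8,  E[XY] = 2.2
V(X) = 0.8 − (0.8)² = 0.16;  V(Y) = 8.8 − (2.8)² = 0.96
cov(X,Y) = 2.2 − (0.8)(2.8) = -0.04
V(X - Y) = (1)²·0.16 + (-1)²·0.96 + 2·(1)·(-1)·-0.04 = 1.2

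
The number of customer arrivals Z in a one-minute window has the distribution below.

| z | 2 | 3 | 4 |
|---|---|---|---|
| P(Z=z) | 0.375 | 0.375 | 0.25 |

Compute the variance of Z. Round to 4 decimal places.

0.6094

E[Z] = (2)(0.375) + (3)(0.375) + (4)(0.25) = 2.875
E[Z²] = (2)²(0.375) + (3)²(0.375) + (4)²(0.25) = 8.875
var(Z) = E[Z²] − (E[Z])² = 8.875 − (2.875)² = 0.609375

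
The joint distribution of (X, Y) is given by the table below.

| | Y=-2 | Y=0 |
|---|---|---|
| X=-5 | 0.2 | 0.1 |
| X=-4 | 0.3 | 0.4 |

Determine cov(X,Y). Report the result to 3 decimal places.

E[X] = -4.3,  E[Y] = -1
E[XY] = 4.4
cov(X,Y) = E[XY] − E[X]E[Y] = 4.4 − (-4.3)(-1) = 0.1

0.100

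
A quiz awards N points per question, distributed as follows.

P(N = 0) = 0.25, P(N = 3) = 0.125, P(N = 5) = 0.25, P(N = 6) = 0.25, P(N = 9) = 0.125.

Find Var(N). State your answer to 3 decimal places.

8.438

E[N] = (0)(0.25) + (3)(0.125) + (5)(0.25) + (6)(0.25) + (9)(0.125) = 4.25
E[N²] = (0)²(0.25) + (3)²(0.125) + (5)²(0.25) + (6)²(0.25) + (9)²(0.125) = 26.5
Var(N) = E[N²] − (E[N])² = 26.5 − (4.25)² = 8.4375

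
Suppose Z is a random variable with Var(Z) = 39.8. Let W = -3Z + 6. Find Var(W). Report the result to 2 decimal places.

358.20

Var(-3Z + 6) = (-3)²·Var(Z) = 9·39.8 = 358.2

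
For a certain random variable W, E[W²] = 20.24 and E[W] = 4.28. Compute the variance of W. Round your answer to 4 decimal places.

1.9216

Var(W) = 20.24 − (4.28)² = 1.9216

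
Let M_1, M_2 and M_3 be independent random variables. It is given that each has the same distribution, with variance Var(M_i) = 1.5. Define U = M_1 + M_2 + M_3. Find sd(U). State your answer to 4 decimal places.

By independence, Var(U) = (1)²Var(M_1) + (1)²Var(M_2) + (1)²Var(M_3)
= (1)²·1.5 + (1)²·1.5 + (1)²·1.5 = 4.5
sd(U) = √4.5 ≈ 2.1213

2.1213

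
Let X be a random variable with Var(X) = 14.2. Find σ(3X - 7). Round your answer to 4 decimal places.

11.3049

Var(3X - 7) = (3)²·14.2 = 127.8
σ(3X - 7) = √127.8 ≈ 11.3049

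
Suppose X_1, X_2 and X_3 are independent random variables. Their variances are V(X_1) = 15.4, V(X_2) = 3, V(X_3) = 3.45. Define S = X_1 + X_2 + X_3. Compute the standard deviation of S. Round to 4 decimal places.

By independence, V(S) = (1)²V(X_1) + (1)²V(X_2) + (1)²V(X_3)
= (1)²·15.4 + (1)²·3 + (1)²·3.45 = 21.85
SD(S) = √21.85 ≈ 4.6744

4.6744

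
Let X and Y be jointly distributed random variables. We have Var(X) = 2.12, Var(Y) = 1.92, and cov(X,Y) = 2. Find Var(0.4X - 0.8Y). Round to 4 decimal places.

Var(0.4X - 0.8Y) = (0.4)²·Var(X) + (-0.8)²·Var(Y) + 2·(0.4)·(-0.8)·cov(X,Y)
= 0.16·2.12 + 0.64·1.92 + -0.64·2 = 0.288

0.2880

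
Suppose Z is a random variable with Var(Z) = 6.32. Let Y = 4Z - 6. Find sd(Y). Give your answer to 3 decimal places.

Var(4Z - 6) = (4)²·6.32 = 101.12
sd(Y) = √101.12 ≈ 10.056

10.056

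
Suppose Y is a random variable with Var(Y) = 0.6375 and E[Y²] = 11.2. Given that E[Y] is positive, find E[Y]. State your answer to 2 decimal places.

(E[Y])² = E[Y²] − Var(Y) = 11.2 − 0.6375 = 10.5625
E[Y] = √10.5625 = 3.25

3.25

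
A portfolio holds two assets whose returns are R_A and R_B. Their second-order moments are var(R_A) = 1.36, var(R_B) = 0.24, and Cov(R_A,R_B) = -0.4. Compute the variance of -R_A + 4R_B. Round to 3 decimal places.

8.400

var(-R_A + 4R_B) = (-1)²·var(R_A) + (4)²·var(R_B) + 2·(-1)·(4)·Cov(R_A,R_B)
= 1·1.36 + 16·0.24 + -8·-0.4 = 8.4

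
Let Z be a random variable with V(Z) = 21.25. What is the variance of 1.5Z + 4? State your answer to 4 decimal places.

V(1.5Z + 4) = (1.5)²·V(Z) = 2.25·21.25 = 47.8125

47.8125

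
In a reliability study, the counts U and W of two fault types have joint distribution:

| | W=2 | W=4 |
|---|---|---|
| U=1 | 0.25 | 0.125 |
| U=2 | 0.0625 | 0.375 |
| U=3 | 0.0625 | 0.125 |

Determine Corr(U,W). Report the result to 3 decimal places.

0.333

E[U] = 1.8125,  E[W] = 3.25
E[UW] = 6.125
cov(U,W) = E[UW] − E[U]E[W] = 6.125 − (1.8125)(3.25) = 0.234375
var(U) = 0.52734375,  var(W) = 0.9375
ρ = 0.234375 / √(0.52734375·0.9375) ≈ 0.333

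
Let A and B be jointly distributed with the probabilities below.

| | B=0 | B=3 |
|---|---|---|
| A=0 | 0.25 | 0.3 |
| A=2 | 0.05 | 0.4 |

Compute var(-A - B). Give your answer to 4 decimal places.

E[A] = 0.9,  E[B] = 2.1,  E[AB] = 2.4
var(A) = 1.8 − (0.9)² = 0.99;  var(B) = 6.3 − (2.1)² = 1.89
Cov(A,B) = 2.4 − (0.9)(2.1) = 0.51
var(-A - B) = (-1)²·0.99 + (-1)²·1.89 + 2·(-1)·(-1)·0.51 = 3.9

3.9000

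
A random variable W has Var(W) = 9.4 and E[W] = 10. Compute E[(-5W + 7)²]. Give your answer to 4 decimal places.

2084.0000

E[-5W + 7] = -5·10 + 7 = -43
Var(-5W + 7) = (-5)²·9.4 = 235
E[(-5W + 7)²] = Var((-5W + 7)) + (E[(-5W + 7)])² = 235 + (-43)² = 2084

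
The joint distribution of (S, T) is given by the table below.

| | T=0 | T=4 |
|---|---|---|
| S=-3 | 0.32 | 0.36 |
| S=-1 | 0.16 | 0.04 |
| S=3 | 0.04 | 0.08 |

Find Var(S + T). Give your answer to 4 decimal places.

8.0384

E[S] = -1.88,  E[T] = 1.92,  E[ST] = -3.52
Var(S) = 7.4 − (-1.88)² = 3.8656;  Var(T) = 7.68 − (1.92)² = 3.9936
Cov(S,T) = -3.52 − (-1.88)(1.92) = 0.0896
Var(S + T) = (1)²·3.8656 + (1)²·3.9936 + 2·(1)·(1)·0.0896 = 8.0384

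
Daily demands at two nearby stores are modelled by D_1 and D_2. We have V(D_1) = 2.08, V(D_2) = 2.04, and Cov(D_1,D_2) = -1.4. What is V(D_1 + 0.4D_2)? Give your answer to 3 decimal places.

V(D_1 + 0.4D_2) = (1)²·V(D_1) + (0.4)²·V(D_2) + 2·(1)·(0.4)·Cov(D_1,D_2)
= 1·2.08 + 0.16·2.04 + 0.8·-1.4 = 1.2864

1.286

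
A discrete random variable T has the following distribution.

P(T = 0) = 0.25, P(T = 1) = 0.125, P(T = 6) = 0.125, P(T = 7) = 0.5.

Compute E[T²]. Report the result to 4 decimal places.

E[T²] = (0)²(0.25) + (1)²(0.125) + (6)²(0.125) + (7)²(0.5) = 29.125

29.1250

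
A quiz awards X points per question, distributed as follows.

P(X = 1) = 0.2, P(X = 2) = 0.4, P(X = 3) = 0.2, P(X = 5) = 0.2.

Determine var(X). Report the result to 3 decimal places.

1.840

E[X] = (1)(0.2) + (2)(0.4) + (3)(0.2) + (5)(0.2) = 2.6
E[X²] = (1)²(0.2) + (2)²(0.4) + (3)²(0.2) + (5)²(0.2) = 8.6
var(X) = E[X²] − (E[X])² = 8.6 − (2.6)² = 1.84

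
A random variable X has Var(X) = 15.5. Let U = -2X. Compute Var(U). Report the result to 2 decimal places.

Var(-2X) = (-2)²·Var(X) = 4·15.5 = 62

62.00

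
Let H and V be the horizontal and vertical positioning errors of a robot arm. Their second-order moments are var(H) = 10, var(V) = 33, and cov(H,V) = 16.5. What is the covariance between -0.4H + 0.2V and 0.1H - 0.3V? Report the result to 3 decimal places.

cov(-0.4H + 0.2V, 0.1H - 0.3V) = (-0.4)(0.1)var(H) + (0.2)(-0.3)var(V) + [(-0.4)(-0.3) + (0.2)(0.1)]cov(H,V)
= -0.04·10 + -0.06·33 + 0.14·16.5 = -0.07

-0.070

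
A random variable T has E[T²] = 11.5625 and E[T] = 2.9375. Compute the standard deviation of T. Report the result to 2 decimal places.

Var(T) = 11.5625 − (2.9375)² = 2.93359375
SD(T) = √2.93359375 ≈ 1.71

1.71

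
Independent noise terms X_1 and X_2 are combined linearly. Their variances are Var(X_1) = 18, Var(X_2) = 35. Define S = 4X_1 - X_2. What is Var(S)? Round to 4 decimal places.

By independence, Var(S) = (4)²Var(X_1) + (-1)²Var(X_2)
= (4)²·18 + (-1)²·35 = 323

323.0000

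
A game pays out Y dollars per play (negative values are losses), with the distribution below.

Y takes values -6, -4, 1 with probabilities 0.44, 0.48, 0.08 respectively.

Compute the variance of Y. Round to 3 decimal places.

3.530

E[Y] = (-6)(0.44) + (-4)(0.48) + (1)(0.08) = -4.48
E[Y²] = (-6)²(0.44) + (-4)²(0.48) + (1)²(0.08) = 23.6
Var(Y) = E[Y²] − (E[Y])² = 23.6 − (-4.48)² = 3.5296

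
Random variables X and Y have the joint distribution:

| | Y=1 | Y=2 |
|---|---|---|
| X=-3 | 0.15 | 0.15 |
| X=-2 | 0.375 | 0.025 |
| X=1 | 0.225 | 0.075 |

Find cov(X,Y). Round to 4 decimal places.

-0.0750

E[X] = -1.4,  E[Y] = 1.25
E[XY] = -1.825
cov(X,Y) = E[XY] − E[X]E[Y] = -1.825 − (-1.4)(1.25) = -0.075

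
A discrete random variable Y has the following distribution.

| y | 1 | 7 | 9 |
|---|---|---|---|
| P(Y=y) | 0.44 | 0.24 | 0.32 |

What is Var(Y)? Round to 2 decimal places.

E[Y] = (1)(0.44) + (7)(0.24) + (9)(0.32) = 5
E[Y²] = (1)²(0.44) + (7)²(0.24) + (9)²(0.32) = 38.12
Var(Y) = E[Y²] − (E[Y])² = 38.12 − (5)² = 13.12

13.12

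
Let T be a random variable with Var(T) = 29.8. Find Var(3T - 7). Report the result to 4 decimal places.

268.2000

Var(3T - 7) = (3)²·Var(T) = 9·29.8 = 268.2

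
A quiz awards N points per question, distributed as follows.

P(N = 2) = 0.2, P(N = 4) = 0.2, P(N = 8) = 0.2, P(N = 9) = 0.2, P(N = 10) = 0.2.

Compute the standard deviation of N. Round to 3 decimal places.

E[N] = (2)(0.2) + (4)(0.2) + (8)(0.2) + (9)(0.2) + (10)(0.2) = 6.6
E[N²] = (2)²(0.2) + (4)²(0.2) + (8)²(0.2) + (9)²(0.2) + (10)²(0.2) = 53
V(N) = E[N²] − (E[N])² = 53 − (6.6)² = 9.44
SD(N) = √9.44 ≈ 3.072

3.072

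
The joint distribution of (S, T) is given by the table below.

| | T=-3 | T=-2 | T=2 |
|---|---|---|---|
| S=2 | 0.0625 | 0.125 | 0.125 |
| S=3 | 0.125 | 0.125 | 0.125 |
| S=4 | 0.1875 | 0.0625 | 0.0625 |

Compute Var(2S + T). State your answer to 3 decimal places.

E[S] = 3,  E[T] = -1.125,  E[ST] = -3.75
Var(S) = 9.625 − (3)² = 0.625;  Var(T) = 5.875 − (-1.125)² = 4.609375
cov(S,T) = -3.75 − (3)(-1.125) = -0.375
Var(2S + T) = (2)²·0.625 + (1)²·4.609375 + 2·(2)·(1)·-0.375 = 5.609375

5.609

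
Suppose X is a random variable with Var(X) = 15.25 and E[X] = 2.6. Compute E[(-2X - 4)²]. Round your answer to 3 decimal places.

145.640

E[-2X - 4] = -2·2.6 − 4 = -9.2
Var(-2X - 4) = (-2)²·15.25 = 61
E[(-2X - 4)²] = Var((-2X - 4)) + (E[(-2X - 4)])² = 61 + (-9.2)² = 145.64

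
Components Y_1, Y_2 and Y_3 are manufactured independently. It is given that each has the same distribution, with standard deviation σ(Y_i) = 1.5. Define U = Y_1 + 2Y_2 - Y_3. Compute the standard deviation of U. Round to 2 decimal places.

3.67

Var(Y_i) = (1.5)² = 2.25
By independence, Var(U) = (1)²Var(Y_1) + (2)²Var(Y_2) + (-1)²Var(Y_3)
= (1)²·2.25 + (2)²·2.25 + (-1)²·2.25 = 13.5
σ(U) = √13.5 ≈ 3.67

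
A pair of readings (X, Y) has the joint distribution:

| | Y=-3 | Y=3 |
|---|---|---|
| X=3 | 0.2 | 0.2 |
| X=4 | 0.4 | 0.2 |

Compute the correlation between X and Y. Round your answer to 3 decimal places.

E[X] = 3.6,  E[Y] = -0.6
E[XY] = -2.4
Cov(X,Y) = E[XY] − E[X]E[Y] = -2.4 − (3.6)(-0.6) = -0.24
V(X) = 0.24,  V(Y) = 8.64
ρ = -0.24 / √(0.24·8.64) ≈ -0.167

-0.167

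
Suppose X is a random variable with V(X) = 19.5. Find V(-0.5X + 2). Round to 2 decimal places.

4.88

V(-0.5X + 2) = (-0.5)²·V(X) = 0.25·19.5 = 4.875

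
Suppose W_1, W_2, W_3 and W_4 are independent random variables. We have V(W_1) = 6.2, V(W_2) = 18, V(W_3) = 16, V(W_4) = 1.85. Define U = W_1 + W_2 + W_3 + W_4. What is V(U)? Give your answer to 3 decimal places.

42.050

By independence, V(U) = (1)²V(W_1) + (1)²V(W_2) + (1)²V(W_3) + (1)²V(W_4)
= (1)²·6.2 + (1)²·18 + (1)²·16 + (1)²·1.85 = 42.05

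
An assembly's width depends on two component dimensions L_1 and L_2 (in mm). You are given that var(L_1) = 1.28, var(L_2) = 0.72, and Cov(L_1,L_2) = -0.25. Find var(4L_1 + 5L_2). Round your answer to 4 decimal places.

28.4800

var(4L_1 + 5L_2) = (4)²·var(L_1) + (5)²·var(L_2) + 2·(4)·(5)·Cov(L_1,L_2)
= 16·1.28 + 25·0.72 + 40·-0.25 = 28.48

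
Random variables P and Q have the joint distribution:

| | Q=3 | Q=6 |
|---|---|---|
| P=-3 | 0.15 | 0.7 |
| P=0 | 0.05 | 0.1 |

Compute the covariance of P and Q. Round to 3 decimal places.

E[P] = -2.55,  E[Q] = 5.4
E[PQ] = -13.95
cov(P,Q) = E[PQ] − E[P]E[Q] = -13.95 − (-2.55)(5.4) = -0.18

-0.180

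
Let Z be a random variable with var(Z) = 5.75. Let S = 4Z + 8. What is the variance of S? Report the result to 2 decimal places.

92.00

var(4Z + 8) = (4)²·var(Z) = 16·5.75 = 92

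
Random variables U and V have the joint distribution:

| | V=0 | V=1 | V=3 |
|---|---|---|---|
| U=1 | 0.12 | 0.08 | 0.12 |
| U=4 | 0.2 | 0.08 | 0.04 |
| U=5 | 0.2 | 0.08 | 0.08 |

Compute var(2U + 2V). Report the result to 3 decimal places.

14.042

E[U] = 3.4,  E[V] = 0.96,  E[UV] = 2.84
var(U) = 14.44 − (3.4)² = 2.88;  var(V) = 2.4 − (0.96)² = 1.4784
cov(U,V) = 2.84 − (3.4)(0.96) = -0.424
var(2U + 2V) = (2)²·2.88 + (2)²·1.4784 + 2·(2)·(2)·-0.424 = 14.0416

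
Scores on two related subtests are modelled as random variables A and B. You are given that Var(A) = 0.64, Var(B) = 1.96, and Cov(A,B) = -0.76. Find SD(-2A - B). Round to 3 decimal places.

Var(-2A - B) = (-2)²·Var(A) + (-1)²·Var(B) + 2·(-2)·(-1)·Cov(A,B)
= 4·0.64 + 1·1.96 + 4·-0.76 = 1.48
SD(-2A - B) = √1.48 ≈ 1.217

1.217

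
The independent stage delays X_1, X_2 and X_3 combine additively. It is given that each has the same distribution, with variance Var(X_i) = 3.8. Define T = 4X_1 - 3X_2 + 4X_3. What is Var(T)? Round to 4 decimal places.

155.8000

By independence, Var(T) = (4)²Var(X_1) + (-3)²Var(X_2) + (4)²Var(X_3)
= (4)²·3.8 + (-3)²·3.8 + (4)²·3.8 = 155.8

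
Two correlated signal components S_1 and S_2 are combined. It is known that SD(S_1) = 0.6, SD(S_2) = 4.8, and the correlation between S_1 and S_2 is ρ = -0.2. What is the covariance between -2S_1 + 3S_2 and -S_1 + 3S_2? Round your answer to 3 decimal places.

213.264

var(S_1) = (0.6)² = 0.36;  var(S_2) = (4.8)² = 23.04
Cov(S_1,S_2) = ρ·SD(S_1)·SD(S_2) = -0.2·0.6·4.8 = -0.576
Cov(-2S_1 + 3S_2, -S_1 + 3S_2) = (-2)(-1)var(S_1) + (3)(3)var(S_2) + [(-2)(3) + (3)(-1)]Cov(S_1,S_2)
= 2·0.36 + 9·23.04 + -9·-0.576 = 213.264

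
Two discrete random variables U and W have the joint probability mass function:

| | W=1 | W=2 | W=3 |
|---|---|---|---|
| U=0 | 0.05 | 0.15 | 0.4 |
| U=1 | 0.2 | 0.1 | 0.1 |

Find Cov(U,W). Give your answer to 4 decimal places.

-0.2000

E[U] = 0.4,  E[W] = 2.25
E[UW] = 0.7
Cov(U,W) = E[UW] − E[U]E[W] = 0.7 − (0.4)(2.25) = -0.2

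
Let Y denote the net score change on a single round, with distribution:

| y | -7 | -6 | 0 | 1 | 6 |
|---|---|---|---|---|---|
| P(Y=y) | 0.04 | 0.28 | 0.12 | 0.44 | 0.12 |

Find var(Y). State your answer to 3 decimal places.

16.160

E[Y] = (-7)(0.04) + (-6)(0.28) + (0)(0.12) + (1)(0.44) + (6)(0.12) = -0.8
E[Y²] = (-7)²(0.04) + (-6)²(0.28) + (0)²(0.12) + (1)²(0.44) + (6)²(0.12) = 16.8
var(Y) = E[Y²] − (E[Y])² = 16.8 − (-0.8)² = 16.16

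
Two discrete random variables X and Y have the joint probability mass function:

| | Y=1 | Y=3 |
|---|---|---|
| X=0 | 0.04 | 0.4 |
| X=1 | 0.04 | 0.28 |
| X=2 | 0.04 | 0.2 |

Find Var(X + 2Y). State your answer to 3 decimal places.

2.138

E[X] = 0.8,  E[Y] = 2.76,  E[XY] = 2.16
Var(X) = 1.28 − (0.8)² = 0.64;  Var(Y) = 8.04 − (2.76)² = 0.4224
cov(X,Y) = 2.16 − (0.8)(2.76) = -0.048
Var(X + 2Y) = (1)²·0.64 + (2)²·0.4224 + 2·(1)·(2)·-0.048 = 2.1376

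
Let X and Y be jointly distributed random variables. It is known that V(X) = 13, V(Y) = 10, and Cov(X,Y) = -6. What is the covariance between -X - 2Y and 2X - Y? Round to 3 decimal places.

12.000

Cov(-X - 2Y, 2X - Y) = (-1)(2)V(X) + (-2)(-1)V(Y) + [(-1)(-1) + (-2)(2)]Cov(X,Y)
= -2·13 + 2·10 + -3·-6 = 12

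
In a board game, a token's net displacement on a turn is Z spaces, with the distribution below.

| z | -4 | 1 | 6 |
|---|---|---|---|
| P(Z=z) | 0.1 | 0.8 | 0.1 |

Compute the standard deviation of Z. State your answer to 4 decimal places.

E[Z] = (-4)(0.1) + (1)(0.8) + (6)(0.1) = 1
E[Z²] = (-4)²(0.1) + (1)²(0.8) + (6)²(0.1) = 6
V(Z) = E[Z²] − (E[Z])² = 6 − (1)² = 5
SD(Z) = √5 ≈ 2.2361

2.2361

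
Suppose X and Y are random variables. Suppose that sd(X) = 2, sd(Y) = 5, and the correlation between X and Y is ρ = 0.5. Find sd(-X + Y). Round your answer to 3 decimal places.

Var(X) = (2)² = 4;  Var(Y) = (5)² = 25
Cov(X,Y) = ρ·sd(X)·sd(Y) = 0.5·2·5 = 5
Var(-X + Y) = (-1)²·Var(X) + (1)²·Var(Y) + 2·(-1)·(1)·Cov(X,Y)
= 1·4 + 1·25 + -2·5 = 19
sd(-X + Y) = √19 ≈ 4.359

4.359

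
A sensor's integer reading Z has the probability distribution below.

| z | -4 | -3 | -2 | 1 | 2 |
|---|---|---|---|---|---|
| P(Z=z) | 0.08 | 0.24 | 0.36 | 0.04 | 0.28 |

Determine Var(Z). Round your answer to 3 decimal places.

E[Z] = (-4)(0.08) + (-3)(0.24) + (-2)(0.36) + (1)(0.04) + (2)(0.28) = -1.16
E[Z²] = (-4)²(0.08) + (-3)²(0.24) + (-2)²(0.36) + (1)²(0.04) + (2)²(0.28) = 6.04
Var(Z) = E[Z²] − (E[Z])² = 6.04 − (-1.16)² = 4.6944

4.694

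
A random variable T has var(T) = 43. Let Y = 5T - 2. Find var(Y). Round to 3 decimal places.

var(5T - 2) = (5)²·var(T) = 25·43 = 1075

1075.000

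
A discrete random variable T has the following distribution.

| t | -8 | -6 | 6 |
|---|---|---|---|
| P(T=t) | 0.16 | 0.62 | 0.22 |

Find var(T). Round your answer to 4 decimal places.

E[T] = (-8)(0.16) + (-6)(0.62) + (6)(0.22) = -3.68
E[T²] = (-8)²(0.16) + (-6)²(0.62) + (6)²(0.22) = 40.48
var(T) = E[T²] − (E[T])² = 40.48 − (-3.68)² = 26.9376

26.9376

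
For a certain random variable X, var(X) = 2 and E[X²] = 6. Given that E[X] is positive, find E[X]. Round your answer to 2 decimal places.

(E[X])² = E[X²] − var(X) = 6 − 2 = 4
E[X] = √4 = 2

2.00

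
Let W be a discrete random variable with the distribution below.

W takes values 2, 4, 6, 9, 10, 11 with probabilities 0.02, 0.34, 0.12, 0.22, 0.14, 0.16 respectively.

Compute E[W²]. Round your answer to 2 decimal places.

61.02

E[W²] = (2)²(0.02) + (4)²(0.34) + (6)²(0.12) + (9)²(0.22) + (10)²(0.14) + (11)²(0.16) = 61.02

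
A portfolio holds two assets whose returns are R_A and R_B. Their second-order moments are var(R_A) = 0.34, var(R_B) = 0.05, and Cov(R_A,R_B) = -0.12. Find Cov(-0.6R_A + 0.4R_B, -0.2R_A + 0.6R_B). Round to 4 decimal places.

0.1056

Cov(-0.6R_A + 0.4R_B, -0.2R_A + 0.6R_B) = (-0.6)(-0.2)var(R_A) + (0.4)(0.6)var(R_B) + [(-0.6)(0.6) + (0.4)(-0.2)]Cov(R_A,R_B)
= 0.12·0.34 + 0.24·0.05 + -0.44·-0.12 = 0.1056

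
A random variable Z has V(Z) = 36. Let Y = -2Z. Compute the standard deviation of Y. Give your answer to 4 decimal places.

V(-2Z) = (-2)²·36 = 144
σ(Y) = √144 ≈ 12.0000

12.0000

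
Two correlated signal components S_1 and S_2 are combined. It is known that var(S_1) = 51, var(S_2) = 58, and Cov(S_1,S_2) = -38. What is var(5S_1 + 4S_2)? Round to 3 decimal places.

683.000

var(5S_1 + 4S_2) = (5)²·var(S_1) + (4)²·var(S_2) + 2·(5)·(4)·Cov(S_1,S_2)
= 25·51 + 16·58 + 40·-38 = 683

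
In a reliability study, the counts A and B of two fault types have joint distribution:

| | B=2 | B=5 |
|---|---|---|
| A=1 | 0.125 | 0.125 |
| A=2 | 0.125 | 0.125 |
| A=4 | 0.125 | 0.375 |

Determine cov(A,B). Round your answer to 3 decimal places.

E[A] = 2.75,  E[B] = 3.875
E[AB] = 11.125
cov(A,B) = E[AB] − E[A]E[B] = 11.125 − (2.75)(3.875) = 0.46875

0.469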